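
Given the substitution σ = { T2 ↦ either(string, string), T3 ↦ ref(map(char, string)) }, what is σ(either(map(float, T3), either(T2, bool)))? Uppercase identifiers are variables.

either(map(float, ref(map(char, string))), either(either(string, string), bool))

Replace each occurrence of T2 with either(string, string).
Replace each occurrence of T3 with ref(map(char, string)).
Result: either(map(float, ref(map(char, string))), either(either(string, string), bool)).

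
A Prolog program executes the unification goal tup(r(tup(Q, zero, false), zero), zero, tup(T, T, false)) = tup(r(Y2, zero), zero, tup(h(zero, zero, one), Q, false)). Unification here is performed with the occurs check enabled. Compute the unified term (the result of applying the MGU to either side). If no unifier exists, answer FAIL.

Decompose tup/3: r(tup(Q, zero, false), zero) = r(Y2, zero),  zero = zero,  tup(T, T, false) = tup(h(zero, zero, one), Q, false).
Decompose r/2: tup(Q, zero, false) = Y2,  zero = zero.
Bind Y2 := tup(Q, zero, false); no other remaining equation mentions Y2.
Delete trivial equation zero = zero.
Delete trivial equation zero = zero.
Decompose tup/3: T = h(zero, zero, one),  T = Q,  false = false.
Bind T := h(zero, zero, one); substituting into the one remaining equation that mentions T gives: h(zero, zero, one) = Q.
Bind Q := h(zero, zero, one); no other remaining equation mentions Q. Substituting into the earlier binding gives Y2 := tup(h(zero, zero, one), zero, false).
Delete trivial equation false = false.
Applying the MGU to either side gives tup(r(tup(h(zero, zero, one), zero, false), zero), zero, tup(h(zero, zero, one), h(zero, zero, one), false)).

tup(r(tup(h(zero, zero, one), zero, false), zero), zero, tup(h(zero, zero, one), h(zero, zero, one), false))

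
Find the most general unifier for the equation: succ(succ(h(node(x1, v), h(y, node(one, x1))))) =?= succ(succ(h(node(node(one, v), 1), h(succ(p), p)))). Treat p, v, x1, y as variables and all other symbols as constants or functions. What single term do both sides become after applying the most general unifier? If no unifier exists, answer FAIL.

succ(succ(h(node(node(one, 1), 1), h(succ(node(one, node(one, 1))), node(one, node(one, 1))))))

Decompose succ/1: succ(h(node(x1, v), h(y, node(one, x1)))) =?= succ(h(node(node(one, v), 1), h(succ(p), p))).
Decompose succ/1: h(node(x1, v), h(y, node(one, x1))) =?= h(node(node(one, v), 1), h(succ(p), p)).
Decompose h/2: node(x1, v) =?= node(node(one, v), 1),  h(y, node(one, x1)) =?= h(succ(p), p).
Decompose node/2: x1 =?= node(one, v),  v =?= 1.
Bind x1 := node(one, v); substituting into the one remaining equation that mentions x1 gives: h(y, node(one, node(one, v))) =?= h(succ(p), p).
Bind v := 1; substituting into the remaining equation gives: h(y, node(one, node(one, 1))) =?= h(succ(p), p). Substituting into the earlier binding gives x1 := node(one, 1).
Decompose h/2: y =?= succ(p),  node(one, node(one, 1)) =?= p.
Bind y := succ(p); no other remaining equation mentions y.
Bind p := node(one, node(one, 1)). Substituting into the earlier binding gives y := succ(node(one, node(one, 1))).
Applying the MGU to either side gives succ(succ(h(node(node(one, 1), 1), h(succ(node(one, node(one, 1))), node(one, node(one, 1)))))).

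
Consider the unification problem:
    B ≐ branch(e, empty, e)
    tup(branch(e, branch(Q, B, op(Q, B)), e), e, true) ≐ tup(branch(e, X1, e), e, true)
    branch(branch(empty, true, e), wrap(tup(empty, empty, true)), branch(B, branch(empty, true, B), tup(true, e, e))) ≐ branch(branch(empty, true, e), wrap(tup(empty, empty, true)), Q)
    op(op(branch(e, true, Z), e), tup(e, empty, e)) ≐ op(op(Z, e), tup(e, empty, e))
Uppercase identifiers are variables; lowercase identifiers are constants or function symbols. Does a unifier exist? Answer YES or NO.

Bind B := branch(e, empty, e); substituting into the 2 remaining equations that mention B gives: tup(branch(e, branch(Q, branch(e, empty, e), op(Q, branch(e, empty, e))), e), e, true) ≐ tup(branch(e, X1, e), e, true),  branch(branch(empty, true, e), wrap(tup(empty, empty, true)), branch(branch(e, empty, e), branch(empty, true, branch(e, empty, e)), tup(true, e, e))) ≐ branch(branch(empty, true, e), wrap(tup(empty, empty, true)), Q).
Decompose tup/3: branch(e, branch(Q, branch(e, empty, e), op(Q, branch(e, empty, e))), e) ≐ branch(e, X1, e),  e ≐ e,  true ≐ true.
Decompose branch/3: e ≐ e,  branch(Q, branch(e, empty, e), op(Q, branch(e, empty, e))) ≐ X1,  e ≐ e.
Delete trivial equation e ≐ e.
Bind X1 := branch(Q, branch(e, empty, e), op(Q, branch(e, empty, e))); no other remaining equation mentions X1.
Delete trivial equation e ≐ e.
Delete trivial equation e ≐ e.
Delete trivial equation true ≐ true.
Decompose branch/3: branch(empty, true, e) ≐ branch(empty, true, e),  wrap(tup(empty, empty, true)) ≐ wrap(tup(empty, empty, true)),  branch(branch(e, empty, e), branch(empty, true, branch(e, empty, e)), tup(true, e, e)) ≐ Q.
Delete trivial equation branch(empty, true, e) ≐ branch(empty, true, e).
Delete trivial equation wrap(tup(empty, empty, true)) ≐ wrap(tup(empty, empty, true)).
Bind Q := branch(branch(e, empty, e), branch(empty, true, branch(e, empty, e)), tup(true, e, e)); no other remaining equation mentions Q. Substituting into the earlier binding gives X1 := branch(branch(branch(e, empty, e), branch(empty, true, branch(e, empty, e)), tup(true, e, e)), branch(e, empty, e), op(branch(branch(e, empty, e), branch(empty, true, branch(e, empty, e)), tup(true, e, e)), branch(e, empty, e))).
Decompose op/2: op(branch(e, true, Z), e) ≐ op(Z, e),  tup(e, empty, e) ≐ tup(e, empty, e).
Decompose op/2: branch(e, true, Z) ≐ Z,  e ≐ e.
Occurs check fails: Z occurs in branch(e, true, Z); the equation Z ≐ branch(e, true, Z) has no finite solution.

NO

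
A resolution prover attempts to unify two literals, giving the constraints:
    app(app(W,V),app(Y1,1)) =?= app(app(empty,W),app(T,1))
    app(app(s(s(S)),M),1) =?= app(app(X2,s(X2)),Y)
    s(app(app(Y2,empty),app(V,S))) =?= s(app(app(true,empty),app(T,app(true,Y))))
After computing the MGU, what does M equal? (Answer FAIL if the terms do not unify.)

Decompose app/2: app(W,V) =?= app(empty,W),  app(Y1,1) =?= app(T,1).
Decompose app/2: W =?= empty,  V =?= W.
Bind W := empty; substituting into the one remaining equation that mentions W gives: V =?= empty.
Bind V := empty; substituting into the one remaining equation that mentions V gives: s(app(app(Y2,empty),app(empty,S))) =?= s(app(app(true,empty),app(T,app(true,Y)))).
Decompose app/2: Y1 =?= T,  1 =?= 1.
Bind Y1 := T; no other remaining equation mentions Y1.
Delete trivial equation 1 =?= 1.
Decompose app/2: app(s(s(S)),M) =?= app(X2,s(X2)),  1 =?= Y.
Decompose app/2: s(s(S)) =?= X2,  M =?= s(X2).
Bind X2 := s(s(S)); substituting into the one remaining equation that mentions X2 gives: M =?= s(s(s(S))).
Bind M := s(s(s(S))); no other remaining equation mentions M.
Bind Y := 1; substituting into the remaining equation gives: s(app(app(Y2,empty),app(empty,S))) =?= s(app(app(true,empty),app(T,app(true,1)))).
Decompose s/1: app(app(Y2,empty),app(empty,S)) =?= app(app(true,empty),app(T,app(true,1))).
Decompose app/2: app(Y2,empty) =?= app(true,empty),  app(empty,S) =?= app(T,app(true,1)).
Decompose app/2: Y2 =?= true,  empty =?= empty.
Bind Y2 := true; no other remaining equation mentions Y2.
Delete trivial equation empty =?= empty.
Decompose app/2: empty =?= T,  S =?= app(true,1).
Bind T := empty; no other remaining equation mentions T. Substituting into the earlier binding gives Y1 := empty.
Bind S := app(true,1). Substituting into the earlier bindings gives X2 := s(s(app(true,1))), M := s(s(s(app(true,1)))).
MGU = { W := empty, V := empty, Y1 := empty, X2 := s(s(app(true,1))), M := s(s(s(app(true,1)))), Y := 1, Y2 := true, T := empty, S := app(true,1) }, so M := s(s(s(app(true,1)))).

s(s(s(app(true,1))))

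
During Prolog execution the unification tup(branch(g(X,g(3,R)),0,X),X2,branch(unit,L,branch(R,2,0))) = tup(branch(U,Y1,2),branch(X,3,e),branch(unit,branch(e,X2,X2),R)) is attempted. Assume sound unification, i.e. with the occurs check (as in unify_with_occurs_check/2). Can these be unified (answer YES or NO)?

NO

Decompose tup/3: branch(g(X,g(3,R)),0,X) = branch(U,Y1,2),  X2 = branch(X,3,e),  branch(unit,L,branch(R,2,0)) = branch(unit,branch(e,X2,X2),R).
Decompose branch/3: g(X,g(3,R)) = U,  0 = Y1,  X = 2.
Bind U := g(X,g(3,R)); no other remaining equation mentions U.
Bind Y1 := 0; no other remaining equation mentions Y1.
Bind X := 2; substituting into the one remaining equation that mentions X gives: X2 = branch(2,3,e). Substituting into the earlier binding gives U := g(2,g(3,R)).
Bind X2 := branch(2,3,e); substituting into the remaining equation gives: branch(unit,L,branch(R,2,0)) = branch(unit,branch(e,branch(2,3,e),branch(2,3,e)),R).
Decompose branch/3: unit = unit,  L = branch(e,branch(2,3,e),branch(2,3,e)),  branch(R,2,0) = R.
Delete trivial equation unit = unit.
Bind L := branch(e,branch(2,3,e),branch(2,3,e)); no other remaining equation mentions L.
Occurs check fails: R occurs in branch(R,2,0); the equation R = branch(R,2,0) has no finite solution.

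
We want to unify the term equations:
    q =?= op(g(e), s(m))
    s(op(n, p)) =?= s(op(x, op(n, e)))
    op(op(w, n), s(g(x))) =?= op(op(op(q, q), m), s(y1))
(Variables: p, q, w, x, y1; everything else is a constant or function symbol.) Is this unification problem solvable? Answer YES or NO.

NO

Bind q := op(g(e), s(m)); substituting into the one remaining equation that mentions q gives: op(op(w, n), s(g(x))) =?= op(op(op(op(g(e), s(m)), op(g(e), s(m))), m), s(y1)).
Decompose s/1: op(n, p) =?= op(x, op(n, e)).
Decompose op/2: n =?= x,  p =?= op(n, e).
Bind x := n; substituting into the one remaining equation that mentions x gives: op(op(w, n), s(g(n))) =?= op(op(op(op(g(e), s(m)), op(g(e), s(m))), m), s(y1)).
Bind p := op(n, e); no other remaining equation mentions p.
Decompose op/2: op(w, n) =?= op(op(op(g(e), s(m)), op(g(e), s(m))), m),  s(g(n)) =?= s(y1).
Decompose op/2: w =?= op(op(g(e), s(m)), op(g(e), s(m))),  n =?= m.
Bind w := op(op(g(e), s(m)), op(g(e), s(m))); no other remaining equation mentions w.
Clash: constants n and m differ; no unifier exists.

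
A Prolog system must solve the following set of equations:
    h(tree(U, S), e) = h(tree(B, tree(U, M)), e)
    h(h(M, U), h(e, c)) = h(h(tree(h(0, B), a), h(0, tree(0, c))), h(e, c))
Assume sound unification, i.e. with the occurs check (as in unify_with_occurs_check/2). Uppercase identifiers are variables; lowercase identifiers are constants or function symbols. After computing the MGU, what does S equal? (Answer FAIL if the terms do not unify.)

Decompose h/2: tree(U, S) = tree(B, tree(U, M)),  e = e.
Decompose tree/2: U = B,  S = tree(U, M).
Bind U := B; substituting into the 2 remaining equations that mention U gives: S = tree(B, M),  h(h(M, B), h(e, c)) = h(h(tree(h(0, B), a), h(0, tree(0, c))), h(e, c)).
Bind S := tree(B, M); no other remaining equation mentions S.
Delete trivial equation e = e.
Decompose h/2: h(M, B) = h(tree(h(0, B), a), h(0, tree(0, c))),  h(e, c) = h(e, c).
Decompose h/2: M = tree(h(0, B), a),  B = h(0, tree(0, c)).
Bind M := tree(h(0, B), a); no other remaining equation mentions M. Substituting into the earlier binding gives S := tree(B, tree(h(0, B), a)).
Bind B := h(0, tree(0, c)); no other remaining equation mentions B. Substituting into the earlier bindings gives U := h(0, tree(0, c)), S := tree(h(0, tree(0, c)), tree(h(0, h(0, tree(0, c))), a)), M := tree(h(0, h(0, tree(0, c))), a).
Delete trivial equation h(e, c) = h(e, c).
MGU = { U = h(0, tree(0, c)), S = tree(h(0, tree(0, c)), tree(h(0, h(0, tree(0, c))), a)), M = tree(h(0, h(0, tree(0, c))), a), B = h(0, tree(0, c)) }, so S = tree(h(0, tree(0, c)), tree(h(0, h(0, tree(0, c))), a)).

tree(h(0, tree(0, c)), tree(h(0, h(0, tree(0, c))), a))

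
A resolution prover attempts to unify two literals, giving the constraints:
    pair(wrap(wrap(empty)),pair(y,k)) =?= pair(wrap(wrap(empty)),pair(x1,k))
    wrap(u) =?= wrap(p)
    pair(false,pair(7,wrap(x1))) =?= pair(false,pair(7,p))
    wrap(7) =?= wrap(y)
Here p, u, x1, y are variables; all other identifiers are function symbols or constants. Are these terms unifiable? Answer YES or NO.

Decompose pair/2: wrap(wrap(empty)) =?= wrap(wrap(empty)),  pair(y,k) =?= pair(x1,k).
Delete trivial equation wrap(wrap(empty)) =?= wrap(wrap(empty)).
Decompose pair/2: y =?= x1,  k =?= k.
Bind y := x1; substituting into the one remaining equation that mentions y gives: wrap(7) =?= wrap(x1).
Delete trivial equation k =?= k.
Decompose wrap/1: u =?= p.
Bind u := p; no other remaining equation mentions u.
Decompose pair/2: false =?= false,  pair(7,wrap(x1)) =?= pair(7,p).
Delete trivial equation false =?= false.
Decompose pair/2: 7 =?= 7,  wrap(x1) =?= p.
Delete trivial equation 7 =?= 7.
Bind p := wrap(x1); no other remaining equation mentions p. Substituting into the earlier binding gives u := wrap(x1).
Decompose wrap/1: 7 =?= x1.
Bind x1 := 7. Substituting into the earlier bindings gives y := 7, u := wrap(7), p := wrap(7).
No equations remain and no clash or occurs-check failure arose, so a unifier exists.

YES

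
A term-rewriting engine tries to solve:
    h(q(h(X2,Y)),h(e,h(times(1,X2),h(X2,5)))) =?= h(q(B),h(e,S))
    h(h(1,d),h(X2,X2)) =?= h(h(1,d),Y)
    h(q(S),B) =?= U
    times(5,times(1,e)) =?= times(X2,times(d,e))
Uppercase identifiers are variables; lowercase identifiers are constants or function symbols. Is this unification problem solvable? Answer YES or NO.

Decompose h/2: q(h(X2,Y)) =?= q(B),  h(e,h(times(1,X2),h(X2,5))) =?= h(e,S).
Decompose q/1: h(X2,Y) =?= B.
Bind B := h(X2,Y); substituting into the one remaining equation that mentions B gives: h(q(S),h(X2,Y)) =?= U.
Decompose h/2: e =?= e,  h(times(1,X2),h(X2,5)) =?= S.
Delete trivial equation e =?= e.
Bind S := h(times(1,X2),h(X2,5)); substituting into the one remaining equation that mentions S gives: h(q(h(times(1,X2),h(X2,5))),h(X2,Y)) =?= U.
Decompose h/2: h(1,d) =?= h(1,d),  h(X2,X2) =?= Y.
Delete trivial equation h(1,d) =?= h(1,d).
Bind Y := h(X2,X2); substituting into the one remaining equation that mentions Y gives: h(q(h(times(1,X2),h(X2,5))),h(X2,h(X2,X2))) =?= U. Substituting into the earlier binding gives B := h(X2,h(X2,X2)).
Bind U := h(q(h(times(1,X2),h(X2,5))),h(X2,h(X2,X2))); no other remaining equation mentions U.
Decompose times/2: 5 =?= X2,  times(1,e) =?= times(d,e).
Bind X2 := 5; no other remaining equation mentions X2. Substituting into the earlier bindings gives B := h(5,h(5,5)), S := h(times(1,5),h(5,5)), Y := h(5,5), U := h(q(h(times(1,5),h(5,5))),h(5,h(5,5))).
Decompose times/2: 1 =?= d,  e =?= e.
Clash: constants 1 and d differ; no unifier exists.

NO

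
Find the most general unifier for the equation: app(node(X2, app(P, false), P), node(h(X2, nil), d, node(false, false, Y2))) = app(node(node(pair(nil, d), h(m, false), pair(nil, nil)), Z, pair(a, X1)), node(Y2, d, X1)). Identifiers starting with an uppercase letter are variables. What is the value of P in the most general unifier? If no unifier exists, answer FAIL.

Decompose app/2: node(X2, app(P, false), P) = node(node(pair(nil, d), h(m, false), pair(nil, nil)), Z, pair(a, X1)),  node(h(X2, nil), d, node(false, false, Y2)) = node(Y2, d, X1).
Decompose node/3: X2 = node(pair(nil, d), h(m, false), pair(nil, nil)),  app(P, false) = Z,  P = pair(a, X1).
Bind X2 := node(pair(nil, d), h(m, false), pair(nil, nil)); substituting into the one remaining equation that mentions X2 gives: node(h(node(pair(nil, d), h(m, false), pair(nil, nil)), nil), d, node(false, false, Y2)) = node(Y2, d, X1).
Bind Z := app(P, false); no other remaining equation mentions Z.
Bind P := pair(a, X1); no other remaining equation mentions P. Substituting into the earlier binding gives Z := app(pair(a, X1), false).
Decompose node/3: h(node(pair(nil, d), h(m, false), pair(nil, nil)), nil) = Y2,  d = d,  node(false, false, Y2) = X1.
Bind Y2 := h(node(pair(nil, d), h(m, false), pair(nil, nil)), nil); substituting into the one remaining equation that mentions Y2 gives: node(false, false, h(node(pair(nil, d), h(m, false), pair(nil, nil)), nil)) = X1.
Delete trivial equation d = d.
Bind X1 := node(false, false, h(node(pair(nil, d), h(m, false), pair(nil, nil)), nil)). Substituting into the earlier bindings gives Z := app(pair(a, node(false, false, h(node(pair(nil, d), h(m, false), pair(nil, nil)), nil))), false), P := pair(a, node(false, false, h(node(pair(nil, d), h(m, false), pair(nil, nil)), nil))).
MGU = { X2 := node(pair(nil, d), h(m, false), pair(nil, nil)), Z := app(pair(a, node(false, false, h(node(pair(nil, d), h(m, false), pair(nil, nil)), nil))), false), P := pair(a, node(false, false, h(node(pair(nil, d), h(m, false), pair(nil, nil)), nil))), Y2 := h(node(pair(nil, d), h(m, false), pair(nil, nil)), nil), X1 := node(false, false, h(node(pair(nil, d), h(m, false), pair(nil, nil)), nil)) }, so P := pair(a, node(false, false, h(node(pair(nil, d), h(m, false), pair(nil, nil)), nil))).

pair(a, node(false, false, h(node(pair(nil, d), h(m, false), pair(nil, nil)), nil)))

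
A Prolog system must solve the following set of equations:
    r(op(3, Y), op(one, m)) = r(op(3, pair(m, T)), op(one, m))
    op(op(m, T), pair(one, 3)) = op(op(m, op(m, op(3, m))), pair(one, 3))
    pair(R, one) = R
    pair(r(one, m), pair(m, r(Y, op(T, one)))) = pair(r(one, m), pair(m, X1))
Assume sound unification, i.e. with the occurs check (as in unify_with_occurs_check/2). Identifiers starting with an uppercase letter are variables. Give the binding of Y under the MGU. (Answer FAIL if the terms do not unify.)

Decompose r/2: op(3, Y) = op(3, pair(m, T)),  op(one, m) = op(one, m).
Decompose op/2: 3 = 3,  Y = pair(m, T).
Delete trivial equation 3 = 3.
Bind Y := pair(m, T); substituting into the one remaining equation that mentions Y gives: pair(r(one, m), pair(m, r(pair(m, T), op(T, one)))) = pair(r(one, m), pair(m, X1)).
Delete trivial equation op(one, m) = op(one, m).
Decompose op/2: op(m, T) = op(m, op(m, op(3, m))),  pair(one, 3) = pair(one, 3).
Decompose op/2: m = m,  T = op(m, op(3, m)).
Delete trivial equation m = m.
Bind T := op(m, op(3, m)); substituting into the one remaining equation that mentions T gives: pair(r(one, m), pair(m, r(pair(m, op(m, op(3, m))), op(op(m, op(3, m)), one)))) = pair(r(one, m), pair(m, X1)). Substituting into the earlier binding gives Y := pair(m, op(m, op(3, m))).
Delete trivial equation pair(one, 3) = pair(one, 3).
Occurs check fails: R occurs in pair(R, one); the equation R = pair(R, one) has no finite solution.

FAIL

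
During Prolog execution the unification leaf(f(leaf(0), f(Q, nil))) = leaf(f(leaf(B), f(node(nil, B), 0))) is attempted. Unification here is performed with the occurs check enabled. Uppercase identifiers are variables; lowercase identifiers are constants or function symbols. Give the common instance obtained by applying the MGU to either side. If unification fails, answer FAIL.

FAIL

Decompose leaf/1: f(leaf(0), f(Q, nil)) = f(leaf(B), f(node(nil, B), 0)).
Decompose f/2: leaf(0) = leaf(B),  f(Q, nil) = f(node(nil, B), 0).
Decompose leaf/1: 0 = B.
Bind B := 0; substituting into the remaining equation gives: f(Q, nil) = f(node(nil, 0), 0).
Decompose f/2: Q = node(nil, 0),  nil = 0.
Bind Q := node(nil, 0); no other remaining equation mentions Q.
Clash: constants nil and 0 differ; no unifier exists.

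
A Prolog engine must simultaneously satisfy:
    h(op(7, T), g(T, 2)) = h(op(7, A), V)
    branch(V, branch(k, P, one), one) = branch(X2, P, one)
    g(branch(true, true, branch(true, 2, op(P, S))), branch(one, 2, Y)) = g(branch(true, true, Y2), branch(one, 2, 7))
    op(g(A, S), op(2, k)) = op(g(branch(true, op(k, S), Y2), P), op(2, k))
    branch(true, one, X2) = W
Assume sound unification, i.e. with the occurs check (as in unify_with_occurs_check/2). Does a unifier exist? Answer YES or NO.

NO

Decompose h/2: op(7, T) = op(7, A),  g(T, 2) = V.
Decompose op/2: 7 = 7,  T = A.
Delete trivial equation 7 = 7.
Bind T := A; substituting into the one remaining equation that mentions T gives: g(A, 2) = V.
Bind V := g(A, 2); substituting into the one remaining equation that mentions V gives: branch(g(A, 2), branch(k, P, one), one) = branch(X2, P, one).
Decompose branch/3: g(A, 2) = X2,  branch(k, P, one) = P,  one = one.
Bind X2 := g(A, 2); substituting into the one remaining equation that mentions X2 gives: branch(true, one, g(A, 2)) = W.
Occurs check fails: P occurs in branch(k, P, one); the equation P = branch(k, P, one) has no finite solution.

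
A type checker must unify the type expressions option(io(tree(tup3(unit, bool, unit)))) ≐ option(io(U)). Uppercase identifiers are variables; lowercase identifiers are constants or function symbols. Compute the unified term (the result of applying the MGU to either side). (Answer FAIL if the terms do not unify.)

Decompose option/1: io(tree(tup3(unit, bool, unit))) ≐ io(U).
Decompose io/1: tree(tup3(unit, bool, unit)) ≐ U.
Bind U := tree(tup3(unit, bool, unit)).
Applying the MGU to either side gives option(io(tree(tup3(unit, bool, unit)))).

option(io(tree(tup3(unit, bool, unit))))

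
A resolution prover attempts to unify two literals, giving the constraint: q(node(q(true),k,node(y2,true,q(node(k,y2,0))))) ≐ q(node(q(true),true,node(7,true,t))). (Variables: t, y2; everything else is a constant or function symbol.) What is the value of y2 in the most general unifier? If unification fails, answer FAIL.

Decompose q/1: node(q(true),k,node(y2,true,q(node(k,y2,0)))) ≐ node(q(true),true,node(7,true,t)).
Decompose node/3: q(true) ≐ q(true),  k ≐ true,  node(y2,true,q(node(k,y2,0))) ≐ node(7,true,t).
Delete trivial equation q(true) ≐ q(true).
Clash: constants k and true differ; no unifier exists.

FAIL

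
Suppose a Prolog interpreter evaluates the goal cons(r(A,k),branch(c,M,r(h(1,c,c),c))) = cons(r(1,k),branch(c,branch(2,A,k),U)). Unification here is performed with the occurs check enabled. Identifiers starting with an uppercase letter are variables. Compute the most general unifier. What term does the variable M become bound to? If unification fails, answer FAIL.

Decompose cons/2: r(A,k) = r(1,k),  branch(c,M,r(h(1,c,c),c)) = branch(c,branch(2,A,k),U).
Decompose r/2: A = 1,  k = k.
Bind A := 1; substituting into the one remaining equation that mentions A gives: branch(c,M,r(h(1,c,c),c)) = branch(c,branch(2,1,k),U).
Delete trivial equation k = k.
Decompose branch/3: c = c,  M = branch(2,1,k),  r(h(1,c,c),c) = U.
Delete trivial equation c = c.
Bind M := branch(2,1,k); no other remaining equation mentions M.
Bind U := r(h(1,c,c),c).
MGU = { A = 1, M = branch(2,1,k), U = r(h(1,c,c),c) }, so M = branch(2,1,k).

branch(2,1,k)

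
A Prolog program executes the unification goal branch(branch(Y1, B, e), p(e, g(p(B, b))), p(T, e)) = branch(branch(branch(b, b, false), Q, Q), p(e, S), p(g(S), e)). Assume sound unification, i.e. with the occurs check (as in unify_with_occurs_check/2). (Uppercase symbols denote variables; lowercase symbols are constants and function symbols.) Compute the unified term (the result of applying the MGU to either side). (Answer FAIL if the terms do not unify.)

Decompose branch/3: branch(Y1, B, e) = branch(branch(b, b, false), Q, Q),  p(e, g(p(B, b))) = p(e, S),  p(T, e) = p(g(S), e).
Decompose branch/3: Y1 = branch(b, b, false),  B = Q,  e = Q.
Bind Y1 := branch(b, b, false); no other remaining equation mentions Y1.
Bind B := Q; substituting into the one remaining equation that mentions B gives: p(e, g(p(Q, b))) = p(e, S).
Bind Q := e; substituting into the one remaining equation that mentions Q gives: p(e, g(p(e, b))) = p(e, S). Substituting into the earlier binding gives B := e.
Decompose p/2: e = e,  g(p(e, b)) = S.
Delete trivial equation e = e.
Bind S := g(p(e, b)); substituting into the remaining equation gives: p(T, e) = p(g(g(p(e, b))), e).
Decompose p/2: T = g(g(p(e, b))),  e = e.
Bind T := g(g(p(e, b))); no other remaining equation mentions T.
Delete trivial equation e = e.
Applying the MGU to either side gives branch(branch(branch(b, b, false), e, e), p(e, g(p(e, b))), p(g(g(p(e, b))), e)).

branch(branch(branch(b, b, false), e, e), p(e, g(p(e, b))), p(g(g(p(e, b))), e))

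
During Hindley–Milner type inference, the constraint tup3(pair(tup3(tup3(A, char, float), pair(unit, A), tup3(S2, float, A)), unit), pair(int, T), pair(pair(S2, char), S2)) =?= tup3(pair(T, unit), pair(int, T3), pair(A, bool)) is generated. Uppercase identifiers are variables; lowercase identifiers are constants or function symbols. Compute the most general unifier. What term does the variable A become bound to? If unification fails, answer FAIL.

pair(bool, char)

Decompose tup3/3: pair(tup3(tup3(A, char, float), pair(unit, A), tup3(S2, float, A)), unit) =?= pair(T, unit),  pair(int, T) =?= pair(int, T3),  pair(pair(S2, char), S2) =?= pair(A, bool).
Decompose pair/2: tup3(tup3(A, char, float), pair(unit, A), tup3(S2, float, A)) =?= T,  unit =?= unit.
Bind T := tup3(tup3(A, char, float), pair(unit, A), tup3(S2, float, A)); substituting into the one remaining equation that mentions T gives: pair(int, tup3(tup3(A, char, float), pair(unit, A), tup3(S2, float, A))) =?= pair(int, T3).
Delete trivial equation unit =?= unit.
Decompose pair/2: int =?= int,  tup3(tup3(A, char, float), pair(unit, A), tup3(S2, float, A)) =?= T3.
Delete trivial equation int =?= int.
Bind T3 := tup3(tup3(A, char, float), pair(unit, A), tup3(S2, float, A)); no other remaining equation mentions T3.
Decompose pair/2: pair(S2, char) =?= A,  S2 =?= bool.
Bind A := pair(S2, char); no other remaining equation mentions A. Substituting into the earlier bindings gives T := tup3(tup3(pair(S2, char), char, float), pair(unit, pair(S2, char)), tup3(S2, float, pair(S2, char))), T3 := tup3(tup3(pair(S2, char), char, float), pair(unit, pair(S2, char)), tup3(S2, float, pair(S2, char))).
Bind S2 := bool. Substituting into the earlier bindings gives T := tup3(tup3(pair(bool, char), char, float), pair(unit, pair(bool, char)), tup3(bool, float, pair(bool, char))), T3 := tup3(tup3(pair(bool, char), char, float), pair(unit, pair(bool, char)), tup3(bool, float, pair(bool, char))), A := pair(bool, char).
MGU = { T ↦ tup3(tup3(pair(bool, char), char, float), pair(unit, pair(bool, char)), tup3(bool, float, pair(bool, char))), T3 ↦ tup3(tup3(pair(bool, char), char, float), pair(unit, pair(bool, char)), tup3(bool, float, pair(bool, char))), A ↦ pair(bool, char), S2 ↦ bool }, so A ↦ pair(bool, char).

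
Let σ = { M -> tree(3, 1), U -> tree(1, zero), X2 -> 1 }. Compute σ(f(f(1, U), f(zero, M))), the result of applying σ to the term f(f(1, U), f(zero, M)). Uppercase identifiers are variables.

Replace each occurrence of M with tree(3, 1).
Replace each occurrence of U with tree(1, zero).
Result: f(f(1, tree(1, zero)), f(zero, tree(3, 1))).

f(f(1, tree(1, zero)), f(zero, tree(3, 1)))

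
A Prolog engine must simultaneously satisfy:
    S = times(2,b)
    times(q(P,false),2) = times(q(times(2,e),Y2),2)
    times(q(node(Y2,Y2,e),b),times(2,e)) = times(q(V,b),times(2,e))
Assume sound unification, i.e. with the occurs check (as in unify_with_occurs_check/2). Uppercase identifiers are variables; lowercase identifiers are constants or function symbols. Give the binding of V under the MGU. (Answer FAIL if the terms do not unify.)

Bind S := times(2,b); no other remaining equation mentions S.
Decompose times/2: q(P,false) = q(times(2,e),Y2),  2 = 2.
Decompose q/2: P = times(2,e),  false = Y2.
Bind P := times(2,e); no other remaining equation mentions P.
Bind Y2 := false; substituting into the one remaining equation that mentions Y2 gives: times(q(node(false,false,e),b),times(2,e)) = times(q(V,b),times(2,e)).
Delete trivial equation 2 = 2.
Decompose times/2: q(node(false,false,e),b) = q(V,b),  times(2,e) = times(2,e).
Decompose q/2: node(false,false,e) = V,  b = b.
Bind V := node(false,false,e); no other remaining equation mentions V.
Delete trivial equation b = b.
Delete trivial equation times(2,e) = times(2,e).
MGU = { S -> times(2,b), P -> times(2,e), Y2 -> false, V -> node(false,false,e) }, so V -> node(false,false,e).

node(false,false,e)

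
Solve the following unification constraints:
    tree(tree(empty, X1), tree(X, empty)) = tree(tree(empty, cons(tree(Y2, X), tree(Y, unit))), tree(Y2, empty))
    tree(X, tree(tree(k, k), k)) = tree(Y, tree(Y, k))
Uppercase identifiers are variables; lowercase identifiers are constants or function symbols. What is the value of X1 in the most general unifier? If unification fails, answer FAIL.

cons(tree(tree(k, k), tree(k, k)), tree(tree(k, k), unit))

Decompose tree/2: tree(empty, X1) = tree(empty, cons(tree(Y2, X), tree(Y, unit))),  tree(X, empty) = tree(Y2, empty).
Decompose tree/2: empty = empty,  X1 = cons(tree(Y2, X), tree(Y, unit)).
Delete trivial equation empty = empty.
Bind X1 := cons(tree(Y2, X), tree(Y, unit)); no other remaining equation mentions X1.
Decompose tree/2: X = Y2,  empty = empty.
Bind X := Y2; substituting into the one remaining equation that mentions X gives: tree(Y2, tree(tree(k, k), k)) = tree(Y, tree(Y, k)). Substituting into the earlier binding gives X1 := cons(tree(Y2, Y2), tree(Y, unit)).
Delete trivial equation empty = empty.
Decompose tree/2: Y2 = Y,  tree(tree(k, k), k) = tree(Y, k).
Bind Y2 := Y; no other remaining equation mentions Y2. Substituting into the earlier bindings gives X1 := cons(tree(Y, Y), tree(Y, unit)), X := Y.
Decompose tree/2: tree(k, k) = Y,  k = k.
Bind Y := tree(k, k); no other remaining equation mentions Y. Substituting into the earlier bindings gives X1 := cons(tree(tree(k, k), tree(k, k)), tree(tree(k, k), unit)), X := tree(k, k), Y2 := tree(k, k).
Delete trivial equation k = k.
MGU = { X1 := cons(tree(tree(k, k), tree(k, k)), tree(tree(k, k), unit)), X := tree(k, k), Y2 := tree(k, k), Y := tree(k, k) }, so X1 := cons(tree(tree(k, k), tree(k, k)), tree(tree(k, k), unit)).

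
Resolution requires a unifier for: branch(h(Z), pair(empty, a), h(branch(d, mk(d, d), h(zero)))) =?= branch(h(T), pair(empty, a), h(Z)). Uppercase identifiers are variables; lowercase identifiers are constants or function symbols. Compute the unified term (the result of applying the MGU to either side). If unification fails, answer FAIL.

Decompose branch/3: h(Z) =?= h(T),  pair(empty, a) =?= pair(empty, a),  h(branch(d, mk(d, d), h(zero))) =?= h(Z).
Decompose h/1: Z =?= T.
Bind Z := T; substituting into the one remaining equation that mentions Z gives: h(branch(d, mk(d, d), h(zero))) =?= h(T).
Delete trivial equation pair(empty, a) =?= pair(empty, a).
Decompose h/1: branch(d, mk(d, d), h(zero)) =?= T.
Bind T := branch(d, mk(d, d), h(zero)). Substituting into the earlier binding gives Z := branch(d, mk(d, d), h(zero)).
Applying the MGU to either side gives branch(h(branch(d, mk(d, d), h(zero))), pair(empty, a), h(branch(d, mk(d, d), h(zero)))).

branch(h(branch(d, mk(d, d), h(zero))), pair(empty, a), h(branch(d, mk(d, d), h(zero))))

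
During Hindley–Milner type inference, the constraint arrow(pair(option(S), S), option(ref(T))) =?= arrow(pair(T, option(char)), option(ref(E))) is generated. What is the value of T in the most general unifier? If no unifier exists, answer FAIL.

option(option(char))

Decompose arrow/2: pair(option(S), S) =?= pair(T, option(char)),  option(ref(T)) =?= option(ref(E)).
Decompose pair/2: option(S) =?= T,  S =?= option(char).
Bind T := option(S); substituting into the one remaining equation that mentions T gives: option(ref(option(S))) =?= option(ref(E)).
Bind S := option(char); substituting into the remaining equation gives: option(ref(option(option(char)))) =?= option(ref(E)). Substituting into the earlier binding gives T := option(option(char)).
Decompose option/1: ref(option(option(char))) =?= ref(E).
Decompose ref/1: option(option(char)) =?= E.
Bind E := option(option(char)).
MGU = { T -> option(option(char)), S -> option(char), E -> option(option(char)) }, so T -> option(option(char)).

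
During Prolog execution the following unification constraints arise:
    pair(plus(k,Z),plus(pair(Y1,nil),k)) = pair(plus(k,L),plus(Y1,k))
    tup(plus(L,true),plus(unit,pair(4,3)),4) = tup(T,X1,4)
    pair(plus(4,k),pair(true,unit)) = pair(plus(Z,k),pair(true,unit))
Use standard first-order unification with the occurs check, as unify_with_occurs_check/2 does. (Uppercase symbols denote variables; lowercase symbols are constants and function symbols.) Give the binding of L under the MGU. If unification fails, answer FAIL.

FAIL

Decompose pair/2: plus(k,Z) = plus(k,L),  plus(pair(Y1,nil),k) = plus(Y1,k).
Decompose plus/2: k = k,  Z = L.
Delete trivial equation k = k.
Bind Z := L; substituting into the one remaining equation that mentions Z gives: pair(plus(4,k),pair(true,unit)) = pair(plus(L,k),pair(true,unit)).
Decompose plus/2: pair(Y1,nil) = Y1,  k = k.
Occurs check fails: Y1 occurs in pair(Y1,nil); the equation Y1 = pair(Y1,nil) has no finite solution.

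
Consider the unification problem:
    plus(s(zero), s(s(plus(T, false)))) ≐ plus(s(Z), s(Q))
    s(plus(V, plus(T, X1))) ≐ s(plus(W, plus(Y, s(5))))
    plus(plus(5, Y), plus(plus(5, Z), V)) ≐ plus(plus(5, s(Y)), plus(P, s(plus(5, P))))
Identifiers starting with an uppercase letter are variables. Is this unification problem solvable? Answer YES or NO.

NO

Decompose plus/2: s(zero) ≐ s(Z),  s(s(plus(T, false))) ≐ s(Q).
Decompose s/1: zero ≐ Z.
Bind Z := zero; substituting into the one remaining equation that mentions Z gives: plus(plus(5, Y), plus(plus(5, zero), V)) ≐ plus(plus(5, s(Y)), plus(P, s(plus(5, P)))).
Decompose s/1: s(plus(T, false)) ≐ Q.
Bind Q := s(plus(T, false)); no other remaining equation mentions Q.
Decompose s/1: plus(V, plus(T, X1)) ≐ plus(W, plus(Y, s(5))).
Decompose plus/2: V ≐ W,  plus(T, X1) ≐ plus(Y, s(5)).
Bind V := W; substituting into the one remaining equation that mentions V gives: plus(plus(5, Y), plus(plus(5, zero), W)) ≐ plus(plus(5, s(Y)), plus(P, s(plus(5, P)))).
Decompose plus/2: T ≐ Y,  X1 ≐ s(5).
Bind T := Y; no other remaining equation mentions T. Substituting into the earlier binding gives Q := s(plus(Y, false)).
Bind X1 := s(5); no other remaining equation mentions X1.
Decompose plus/2: plus(5, Y) ≐ plus(5, s(Y)),  plus(plus(5, zero), W) ≐ plus(P, s(plus(5, P))).
Decompose plus/2: 5 ≐ 5,  Y ≐ s(Y).
Delete trivial equation 5 ≐ 5.
Occurs check fails: Y occurs in s(Y); the equation Y ≐ s(Y) has no finite solution.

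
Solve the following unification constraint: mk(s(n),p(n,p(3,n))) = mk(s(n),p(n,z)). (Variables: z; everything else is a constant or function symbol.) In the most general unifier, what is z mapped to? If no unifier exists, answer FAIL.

Decompose mk/2: s(n) = s(n),  p(n,p(3,n)) = p(n,z).
Delete trivial equation s(n) = s(n).
Decompose p/2: n = n,  p(3,n) = z.
Delete trivial equation n = n.
Bind z := p(3,n).
MGU = { z := p(3,n) }, so z := p(3,n).

p(3,n)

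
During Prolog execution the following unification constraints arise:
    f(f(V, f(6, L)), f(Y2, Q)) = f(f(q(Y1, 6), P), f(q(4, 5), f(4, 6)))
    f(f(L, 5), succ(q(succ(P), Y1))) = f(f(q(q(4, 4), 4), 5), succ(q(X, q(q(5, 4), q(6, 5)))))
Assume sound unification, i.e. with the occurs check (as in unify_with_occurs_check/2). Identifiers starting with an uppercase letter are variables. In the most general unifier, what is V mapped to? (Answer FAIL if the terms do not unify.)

q(q(q(5, 4), q(6, 5)), 6)

Decompose f/2: f(V, f(6, L)) = f(q(Y1, 6), P),  f(Y2, Q) = f(q(4, 5), f(4, 6)).
Decompose f/2: V = q(Y1, 6),  f(6, L) = P.
Bind V := q(Y1, 6); no other remaining equation mentions V.
Bind P := f(6, L); substituting into the one remaining equation that mentions P gives: f(f(L, 5), succ(q(succ(f(6, L)), Y1))) = f(f(q(q(4, 4), 4), 5), succ(q(X, q(q(5, 4), q(6, 5))))).
Decompose f/2: Y2 = q(4, 5),  Q = f(4, 6).
Bind Y2 := q(4, 5); no other remaining equation mentions Y2.
Bind Q := f(4, 6); no other remaining equation mentions Q.
Decompose f/2: f(L, 5) = f(q(q(4, 4), 4), 5),  succ(q(succ(f(6, L)), Y1)) = succ(q(X, q(q(5, 4), q(6, 5)))).
Decompose f/2: L = q(q(4, 4), 4),  5 = 5.
Bind L := q(q(4, 4), 4); substituting into the one remaining equation that mentions L gives: succ(q(succ(f(6, q(q(4, 4), 4))), Y1)) = succ(q(X, q(q(5, 4), q(6, 5)))). Substituting into the earlier binding gives P := f(6, q(q(4, 4), 4)).
Delete trivial equation 5 = 5.
Decompose succ/1: q(succ(f(6, q(q(4, 4), 4))), Y1) = q(X, q(q(5, 4), q(6, 5))).
Decompose q/2: succ(f(6, q(q(4, 4), 4))) = X,  Y1 = q(q(5, 4), q(6, 5)).
Bind X := succ(f(6, q(q(4, 4), 4))); no other remaining equation mentions X.
Bind Y1 := q(q(5, 4), q(6, 5)). Substituting into the earlier binding gives V := q(q(q(5, 4), q(6, 5)), 6).
MGU = { V ↦ q(q(q(5, 4), q(6, 5)), 6), P ↦ f(6, q(q(4, 4), 4)), Y2 ↦ q(4, 5), Q ↦ f(4, 6), L ↦ q(q(4, 4), 4), X ↦ succ(f(6, q(q(4, 4), 4))), Y1 ↦ q(q(5, 4), q(6, 5)) }, so V ↦ q(q(q(5, 4), q(6, 5)), 6).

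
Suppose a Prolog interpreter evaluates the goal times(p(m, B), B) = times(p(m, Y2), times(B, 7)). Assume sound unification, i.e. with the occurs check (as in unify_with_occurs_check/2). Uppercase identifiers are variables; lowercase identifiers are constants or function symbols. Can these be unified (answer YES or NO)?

Decompose times/2: p(m, B) = p(m, Y2),  B = times(B, 7).
Decompose p/2: m = m,  B = Y2.
Delete trivial equation m = m.
Bind B := Y2; substituting into the remaining equation gives: Y2 = times(Y2, 7).
Occurs check fails: Y2 occurs in times(Y2, 7); the equation Y2 = times(Y2, 7) has no finite solution.

NO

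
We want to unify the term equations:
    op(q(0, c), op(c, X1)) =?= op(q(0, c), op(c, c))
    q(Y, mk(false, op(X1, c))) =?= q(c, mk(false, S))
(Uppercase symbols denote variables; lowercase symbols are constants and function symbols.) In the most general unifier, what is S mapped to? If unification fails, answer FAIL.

Decompose op/2: q(0, c) =?= q(0, c),  op(c, X1) =?= op(c, c).
Delete trivial equation q(0, c) =?= q(0, c).
Decompose op/2: c =?= c,  X1 =?= c.
Delete trivial equation c =?= c.
Bind X1 := c; substituting into the remaining equation gives: q(Y, mk(false, op(c, c))) =?= q(c, mk(false, S)).
Decompose q/2: Y =?= c,  mk(false, op(c, c)) =?= mk(false, S).
Bind Y := c; no other remaining equation mentions Y.
Decompose mk/2: false =?= false,  op(c, c) =?= S.
Delete trivial equation false =?= false.
Bind S := op(c, c).
MGU = { X1 ↦ c, Y ↦ c, S ↦ op(c, c) }, so S ↦ op(c, c).

op(c, c)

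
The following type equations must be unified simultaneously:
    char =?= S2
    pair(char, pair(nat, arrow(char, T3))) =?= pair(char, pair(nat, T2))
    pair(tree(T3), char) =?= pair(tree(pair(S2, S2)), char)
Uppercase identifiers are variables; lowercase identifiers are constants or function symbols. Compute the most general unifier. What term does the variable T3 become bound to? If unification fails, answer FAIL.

pair(char, char)

Bind S2 := char; substituting into the one remaining equation that mentions S2 gives: pair(tree(T3), char) =?= pair(tree(pair(char, char)), char).
Decompose pair/2: char =?= char,  pair(nat, arrow(char, T3)) =?= pair(nat, T2).
Delete trivial equation char =?= char.
Decompose pair/2: nat =?= nat,  arrow(char, T3) =?= T2.
Delete trivial equation nat =?= nat.
Bind T2 := arrow(char, T3); no other remaining equation mentions T2.
Decompose pair/2: tree(T3) =?= tree(pair(char, char)),  char =?= char.
Decompose tree/1: T3 =?= pair(char, char).
Bind T3 := pair(char, char); no other remaining equation mentions T3. Substituting into the earlier binding gives T2 := arrow(char, pair(char, char)).
Delete trivial equation char =?= char.
MGU = { S2 := char, T2 := arrow(char, pair(char, char)), T3 := pair(char, char) }, so T3 := pair(char, char).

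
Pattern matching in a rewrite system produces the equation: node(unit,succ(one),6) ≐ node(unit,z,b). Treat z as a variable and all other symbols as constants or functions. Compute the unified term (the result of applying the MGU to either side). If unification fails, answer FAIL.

FAIL

Decompose node/3: unit ≐ unit,  succ(one) ≐ z,  6 ≐ b.
Delete trivial equation unit ≐ unit.
Bind z := succ(one); no other remaining equation mentions z.
Clash: constants 6 and b differ; no unifier exists.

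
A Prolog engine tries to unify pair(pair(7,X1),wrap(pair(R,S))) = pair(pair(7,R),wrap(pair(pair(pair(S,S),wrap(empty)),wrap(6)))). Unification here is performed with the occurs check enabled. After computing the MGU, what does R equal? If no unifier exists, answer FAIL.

pair(pair(wrap(6),wrap(6)),wrap(empty))

Decompose pair/2: pair(7,X1) = pair(7,R),  wrap(pair(R,S)) = wrap(pair(pair(pair(S,S),wrap(empty)),wrap(6))).
Decompose pair/2: 7 = 7,  X1 = R.
Delete trivial equation 7 = 7.
Bind X1 := R; no other remaining equation mentions X1.
Decompose wrap/1: pair(R,S) = pair(pair(pair(S,S),wrap(empty)),wrap(6)).
Decompose pair/2: R = pair(pair(S,S),wrap(empty)),  S = wrap(6).
Bind R := pair(pair(S,S),wrap(empty)); no other remaining equation mentions R. Substituting into the earlier binding gives X1 := pair(pair(S,S),wrap(empty)).
Bind S := wrap(6). Substituting into the earlier bindings gives X1 := pair(pair(wrap(6),wrap(6)),wrap(empty)), R := pair(pair(wrap(6),wrap(6)),wrap(empty)).
MGU = { X1 -> pair(pair(wrap(6),wrap(6)),wrap(empty)), R -> pair(pair(wrap(6),wrap(6)),wrap(empty)), S -> wrap(6) }, so R -> pair(pair(wrap(6),wrap(6)),wrap(empty)).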